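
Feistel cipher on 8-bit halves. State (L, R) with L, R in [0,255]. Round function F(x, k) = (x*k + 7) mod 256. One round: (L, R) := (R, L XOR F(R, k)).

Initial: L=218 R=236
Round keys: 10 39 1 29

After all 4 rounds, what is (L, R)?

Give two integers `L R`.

Round 1 (k=10): L=236 R=229
Round 2 (k=39): L=229 R=6
Round 3 (k=1): L=6 R=232
Round 4 (k=29): L=232 R=73

Answer: 232 73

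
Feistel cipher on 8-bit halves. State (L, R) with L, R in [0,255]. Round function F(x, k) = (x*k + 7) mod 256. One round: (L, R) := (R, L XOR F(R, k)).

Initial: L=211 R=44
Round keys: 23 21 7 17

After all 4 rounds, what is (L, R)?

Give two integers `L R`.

Round 1 (k=23): L=44 R=40
Round 2 (k=21): L=40 R=99
Round 3 (k=7): L=99 R=148
Round 4 (k=17): L=148 R=184

Answer: 148 184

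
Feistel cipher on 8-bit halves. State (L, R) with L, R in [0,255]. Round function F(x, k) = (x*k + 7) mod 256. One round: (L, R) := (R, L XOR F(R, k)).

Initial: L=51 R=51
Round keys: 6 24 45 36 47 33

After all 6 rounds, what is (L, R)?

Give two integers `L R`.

Round 1 (k=6): L=51 R=10
Round 2 (k=24): L=10 R=196
Round 3 (k=45): L=196 R=113
Round 4 (k=36): L=113 R=47
Round 5 (k=47): L=47 R=217
Round 6 (k=33): L=217 R=47

Answer: 217 47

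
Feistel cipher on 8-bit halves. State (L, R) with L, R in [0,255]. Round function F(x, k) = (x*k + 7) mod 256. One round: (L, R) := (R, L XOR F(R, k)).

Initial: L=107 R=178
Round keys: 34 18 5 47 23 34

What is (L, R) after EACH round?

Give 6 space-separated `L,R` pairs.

Round 1 (k=34): L=178 R=192
Round 2 (k=18): L=192 R=53
Round 3 (k=5): L=53 R=208
Round 4 (k=47): L=208 R=2
Round 5 (k=23): L=2 R=229
Round 6 (k=34): L=229 R=115

Answer: 178,192 192,53 53,208 208,2 2,229 229,115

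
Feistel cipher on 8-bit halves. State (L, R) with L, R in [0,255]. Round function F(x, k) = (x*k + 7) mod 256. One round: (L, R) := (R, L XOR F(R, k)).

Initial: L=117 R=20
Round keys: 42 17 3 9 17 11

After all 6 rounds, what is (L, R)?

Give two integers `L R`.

Round 1 (k=42): L=20 R=58
Round 2 (k=17): L=58 R=245
Round 3 (k=3): L=245 R=220
Round 4 (k=9): L=220 R=54
Round 5 (k=17): L=54 R=65
Round 6 (k=11): L=65 R=228

Answer: 65 228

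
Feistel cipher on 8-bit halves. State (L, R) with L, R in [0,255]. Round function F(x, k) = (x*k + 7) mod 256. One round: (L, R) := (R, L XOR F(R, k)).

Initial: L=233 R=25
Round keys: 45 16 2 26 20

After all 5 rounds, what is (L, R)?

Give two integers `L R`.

Round 1 (k=45): L=25 R=133
Round 2 (k=16): L=133 R=78
Round 3 (k=2): L=78 R=38
Round 4 (k=26): L=38 R=173
Round 5 (k=20): L=173 R=173

Answer: 173 173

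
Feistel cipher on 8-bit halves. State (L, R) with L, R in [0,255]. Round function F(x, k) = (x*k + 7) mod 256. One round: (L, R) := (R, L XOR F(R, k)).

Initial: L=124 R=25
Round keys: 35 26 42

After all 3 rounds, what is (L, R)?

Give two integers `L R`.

Answer: 106 101

Derivation:
Round 1 (k=35): L=25 R=14
Round 2 (k=26): L=14 R=106
Round 3 (k=42): L=106 R=101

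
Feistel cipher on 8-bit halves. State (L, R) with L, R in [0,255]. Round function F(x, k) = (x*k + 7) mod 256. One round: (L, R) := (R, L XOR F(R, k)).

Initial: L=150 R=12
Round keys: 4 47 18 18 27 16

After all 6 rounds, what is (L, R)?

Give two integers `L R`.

Answer: 88 134

Derivation:
Round 1 (k=4): L=12 R=161
Round 2 (k=47): L=161 R=154
Round 3 (k=18): L=154 R=122
Round 4 (k=18): L=122 R=1
Round 5 (k=27): L=1 R=88
Round 6 (k=16): L=88 R=134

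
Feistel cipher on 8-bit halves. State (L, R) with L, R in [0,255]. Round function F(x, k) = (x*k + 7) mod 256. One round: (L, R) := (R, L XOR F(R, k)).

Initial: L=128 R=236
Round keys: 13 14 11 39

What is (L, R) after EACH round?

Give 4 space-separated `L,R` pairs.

Round 1 (k=13): L=236 R=131
Round 2 (k=14): L=131 R=221
Round 3 (k=11): L=221 R=5
Round 4 (k=39): L=5 R=23

Answer: 236,131 131,221 221,5 5,23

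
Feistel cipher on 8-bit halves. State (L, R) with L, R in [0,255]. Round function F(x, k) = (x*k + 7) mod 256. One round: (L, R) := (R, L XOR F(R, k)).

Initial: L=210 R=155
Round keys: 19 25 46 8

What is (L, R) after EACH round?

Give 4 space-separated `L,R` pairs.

Answer: 155,90 90,74 74,9 9,5

Derivation:
Round 1 (k=19): L=155 R=90
Round 2 (k=25): L=90 R=74
Round 3 (k=46): L=74 R=9
Round 4 (k=8): L=9 R=5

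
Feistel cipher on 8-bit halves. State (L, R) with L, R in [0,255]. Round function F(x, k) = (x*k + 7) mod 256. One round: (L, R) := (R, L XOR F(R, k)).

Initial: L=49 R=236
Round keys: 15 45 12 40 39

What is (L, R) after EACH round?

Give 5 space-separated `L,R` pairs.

Round 1 (k=15): L=236 R=234
Round 2 (k=45): L=234 R=197
Round 3 (k=12): L=197 R=169
Round 4 (k=40): L=169 R=170
Round 5 (k=39): L=170 R=68

Answer: 236,234 234,197 197,169 169,170 170,68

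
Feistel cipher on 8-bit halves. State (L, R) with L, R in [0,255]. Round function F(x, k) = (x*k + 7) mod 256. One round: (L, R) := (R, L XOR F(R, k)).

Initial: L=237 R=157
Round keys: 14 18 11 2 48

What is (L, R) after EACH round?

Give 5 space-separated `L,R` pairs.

Answer: 157,112 112,122 122,53 53,11 11,34

Derivation:
Round 1 (k=14): L=157 R=112
Round 2 (k=18): L=112 R=122
Round 3 (k=11): L=122 R=53
Round 4 (k=2): L=53 R=11
Round 5 (k=48): L=11 R=34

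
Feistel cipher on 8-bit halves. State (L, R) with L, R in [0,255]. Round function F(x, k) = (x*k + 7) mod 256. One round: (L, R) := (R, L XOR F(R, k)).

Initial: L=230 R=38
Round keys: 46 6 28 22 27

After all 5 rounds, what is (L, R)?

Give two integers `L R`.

Round 1 (k=46): L=38 R=61
Round 2 (k=6): L=61 R=83
Round 3 (k=28): L=83 R=38
Round 4 (k=22): L=38 R=24
Round 5 (k=27): L=24 R=169

Answer: 24 169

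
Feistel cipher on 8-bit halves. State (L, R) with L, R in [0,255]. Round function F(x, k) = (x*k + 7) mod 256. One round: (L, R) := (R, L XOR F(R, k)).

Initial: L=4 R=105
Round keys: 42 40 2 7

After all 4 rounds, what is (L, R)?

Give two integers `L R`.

Round 1 (k=42): L=105 R=69
Round 2 (k=40): L=69 R=166
Round 3 (k=2): L=166 R=22
Round 4 (k=7): L=22 R=7

Answer: 22 7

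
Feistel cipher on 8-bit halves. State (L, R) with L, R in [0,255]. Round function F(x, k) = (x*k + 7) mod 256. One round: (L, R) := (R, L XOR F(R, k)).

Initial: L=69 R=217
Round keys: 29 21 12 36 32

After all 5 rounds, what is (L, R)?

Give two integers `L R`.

Round 1 (k=29): L=217 R=217
Round 2 (k=21): L=217 R=13
Round 3 (k=12): L=13 R=122
Round 4 (k=36): L=122 R=34
Round 5 (k=32): L=34 R=61

Answer: 34 61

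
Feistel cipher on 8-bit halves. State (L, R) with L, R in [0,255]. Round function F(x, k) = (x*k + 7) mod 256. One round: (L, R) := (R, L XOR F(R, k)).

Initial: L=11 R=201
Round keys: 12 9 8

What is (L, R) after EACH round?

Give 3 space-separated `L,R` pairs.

Round 1 (k=12): L=201 R=120
Round 2 (k=9): L=120 R=246
Round 3 (k=8): L=246 R=207

Answer: 201,120 120,246 246,207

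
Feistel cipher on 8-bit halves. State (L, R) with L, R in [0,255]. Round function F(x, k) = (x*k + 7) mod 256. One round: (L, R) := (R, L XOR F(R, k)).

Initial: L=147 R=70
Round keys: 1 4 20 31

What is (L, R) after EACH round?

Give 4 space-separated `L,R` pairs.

Answer: 70,222 222,57 57,165 165,59

Derivation:
Round 1 (k=1): L=70 R=222
Round 2 (k=4): L=222 R=57
Round 3 (k=20): L=57 R=165
Round 4 (k=31): L=165 R=59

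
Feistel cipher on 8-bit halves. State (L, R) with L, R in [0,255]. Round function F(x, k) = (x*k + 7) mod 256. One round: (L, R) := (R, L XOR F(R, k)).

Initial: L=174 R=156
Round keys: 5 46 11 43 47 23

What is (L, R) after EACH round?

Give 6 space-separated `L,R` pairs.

Round 1 (k=5): L=156 R=189
Round 2 (k=46): L=189 R=97
Round 3 (k=11): L=97 R=143
Round 4 (k=43): L=143 R=109
Round 5 (k=47): L=109 R=133
Round 6 (k=23): L=133 R=151

Answer: 156,189 189,97 97,143 143,109 109,133 133,151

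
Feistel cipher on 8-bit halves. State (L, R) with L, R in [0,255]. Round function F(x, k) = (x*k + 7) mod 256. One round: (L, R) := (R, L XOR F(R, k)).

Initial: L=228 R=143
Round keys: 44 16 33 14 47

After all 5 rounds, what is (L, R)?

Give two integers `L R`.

Round 1 (k=44): L=143 R=127
Round 2 (k=16): L=127 R=120
Round 3 (k=33): L=120 R=0
Round 4 (k=14): L=0 R=127
Round 5 (k=47): L=127 R=88

Answer: 127 88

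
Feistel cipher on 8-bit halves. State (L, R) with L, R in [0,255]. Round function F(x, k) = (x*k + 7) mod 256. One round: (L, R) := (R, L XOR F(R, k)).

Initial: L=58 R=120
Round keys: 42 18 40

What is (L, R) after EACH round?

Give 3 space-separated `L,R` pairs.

Round 1 (k=42): L=120 R=141
Round 2 (k=18): L=141 R=137
Round 3 (k=40): L=137 R=226

Answer: 120,141 141,137 137,226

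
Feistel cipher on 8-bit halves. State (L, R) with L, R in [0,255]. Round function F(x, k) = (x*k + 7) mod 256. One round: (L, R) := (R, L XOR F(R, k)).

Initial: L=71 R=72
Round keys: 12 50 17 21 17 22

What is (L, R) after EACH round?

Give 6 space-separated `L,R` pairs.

Round 1 (k=12): L=72 R=32
Round 2 (k=50): L=32 R=15
Round 3 (k=17): L=15 R=38
Round 4 (k=21): L=38 R=42
Round 5 (k=17): L=42 R=247
Round 6 (k=22): L=247 R=107

Answer: 72,32 32,15 15,38 38,42 42,247 247,107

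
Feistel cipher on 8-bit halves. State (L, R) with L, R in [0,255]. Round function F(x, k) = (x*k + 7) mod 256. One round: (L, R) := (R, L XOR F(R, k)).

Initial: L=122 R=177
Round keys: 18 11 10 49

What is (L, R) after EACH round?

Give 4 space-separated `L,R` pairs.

Round 1 (k=18): L=177 R=3
Round 2 (k=11): L=3 R=153
Round 3 (k=10): L=153 R=2
Round 4 (k=49): L=2 R=240

Answer: 177,3 3,153 153,2 2,240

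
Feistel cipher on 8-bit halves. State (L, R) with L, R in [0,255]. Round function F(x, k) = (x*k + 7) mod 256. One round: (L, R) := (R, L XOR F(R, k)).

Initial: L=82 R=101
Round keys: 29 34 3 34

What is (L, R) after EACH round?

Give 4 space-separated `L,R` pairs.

Answer: 101,42 42,254 254,43 43,67

Derivation:
Round 1 (k=29): L=101 R=42
Round 2 (k=34): L=42 R=254
Round 3 (k=3): L=254 R=43
Round 4 (k=34): L=43 R=67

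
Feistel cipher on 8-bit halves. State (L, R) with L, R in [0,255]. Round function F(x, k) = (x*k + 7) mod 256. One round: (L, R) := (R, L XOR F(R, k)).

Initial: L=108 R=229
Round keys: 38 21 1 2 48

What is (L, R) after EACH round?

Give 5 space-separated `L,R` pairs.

Answer: 229,105 105,65 65,33 33,8 8,166

Derivation:
Round 1 (k=38): L=229 R=105
Round 2 (k=21): L=105 R=65
Round 3 (k=1): L=65 R=33
Round 4 (k=2): L=33 R=8
Round 5 (k=48): L=8 R=166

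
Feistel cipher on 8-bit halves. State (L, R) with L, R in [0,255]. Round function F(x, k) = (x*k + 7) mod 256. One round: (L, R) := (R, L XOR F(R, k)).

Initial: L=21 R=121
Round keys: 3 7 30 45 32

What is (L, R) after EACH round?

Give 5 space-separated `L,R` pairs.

Answer: 121,103 103,161 161,130 130,64 64,133

Derivation:
Round 1 (k=3): L=121 R=103
Round 2 (k=7): L=103 R=161
Round 3 (k=30): L=161 R=130
Round 4 (k=45): L=130 R=64
Round 5 (k=32): L=64 R=133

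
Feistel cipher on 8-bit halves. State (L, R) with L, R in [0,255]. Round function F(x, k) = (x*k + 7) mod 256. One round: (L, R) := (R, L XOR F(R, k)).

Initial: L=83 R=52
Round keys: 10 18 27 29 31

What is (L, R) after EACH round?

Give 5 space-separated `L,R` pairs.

Answer: 52,92 92,75 75,172 172,200 200,147

Derivation:
Round 1 (k=10): L=52 R=92
Round 2 (k=18): L=92 R=75
Round 3 (k=27): L=75 R=172
Round 4 (k=29): L=172 R=200
Round 5 (k=31): L=200 R=147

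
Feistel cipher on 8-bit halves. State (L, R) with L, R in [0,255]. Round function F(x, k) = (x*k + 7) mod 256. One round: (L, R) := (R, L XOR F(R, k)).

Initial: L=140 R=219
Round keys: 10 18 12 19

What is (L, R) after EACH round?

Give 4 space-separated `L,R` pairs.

Round 1 (k=10): L=219 R=25
Round 2 (k=18): L=25 R=18
Round 3 (k=12): L=18 R=198
Round 4 (k=19): L=198 R=171

Answer: 219,25 25,18 18,198 198,171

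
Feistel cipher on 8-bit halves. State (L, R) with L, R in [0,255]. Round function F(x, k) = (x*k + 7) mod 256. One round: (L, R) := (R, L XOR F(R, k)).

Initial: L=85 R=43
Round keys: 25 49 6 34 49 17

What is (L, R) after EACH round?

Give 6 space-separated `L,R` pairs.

Answer: 43,111 111,109 109,250 250,86 86,135 135,168

Derivation:
Round 1 (k=25): L=43 R=111
Round 2 (k=49): L=111 R=109
Round 3 (k=6): L=109 R=250
Round 4 (k=34): L=250 R=86
Round 5 (k=49): L=86 R=135
Round 6 (k=17): L=135 R=168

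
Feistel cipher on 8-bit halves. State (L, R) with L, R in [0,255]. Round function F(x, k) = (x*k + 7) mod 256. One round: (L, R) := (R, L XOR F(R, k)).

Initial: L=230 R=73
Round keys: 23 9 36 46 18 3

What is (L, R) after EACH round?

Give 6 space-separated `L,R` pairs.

Round 1 (k=23): L=73 R=112
Round 2 (k=9): L=112 R=190
Round 3 (k=36): L=190 R=207
Round 4 (k=46): L=207 R=135
Round 5 (k=18): L=135 R=74
Round 6 (k=3): L=74 R=98

Answer: 73,112 112,190 190,207 207,135 135,74 74,98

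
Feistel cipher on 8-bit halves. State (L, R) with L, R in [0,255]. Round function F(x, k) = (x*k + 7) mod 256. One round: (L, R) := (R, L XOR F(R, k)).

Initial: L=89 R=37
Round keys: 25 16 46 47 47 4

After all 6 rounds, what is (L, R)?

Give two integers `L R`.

Round 1 (k=25): L=37 R=253
Round 2 (k=16): L=253 R=242
Round 3 (k=46): L=242 R=126
Round 4 (k=47): L=126 R=219
Round 5 (k=47): L=219 R=66
Round 6 (k=4): L=66 R=212

Answer: 66 212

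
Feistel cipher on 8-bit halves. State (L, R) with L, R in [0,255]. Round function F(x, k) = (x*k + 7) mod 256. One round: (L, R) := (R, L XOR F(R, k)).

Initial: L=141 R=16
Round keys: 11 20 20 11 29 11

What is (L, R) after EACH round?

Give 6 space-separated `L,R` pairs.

Answer: 16,58 58,159 159,73 73,181 181,193 193,231

Derivation:
Round 1 (k=11): L=16 R=58
Round 2 (k=20): L=58 R=159
Round 3 (k=20): L=159 R=73
Round 4 (k=11): L=73 R=181
Round 5 (k=29): L=181 R=193
Round 6 (k=11): L=193 R=231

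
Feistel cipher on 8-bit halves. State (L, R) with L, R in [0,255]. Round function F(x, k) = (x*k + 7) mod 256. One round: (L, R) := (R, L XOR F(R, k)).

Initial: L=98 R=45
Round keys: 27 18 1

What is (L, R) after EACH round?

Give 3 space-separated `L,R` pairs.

Answer: 45,164 164,162 162,13

Derivation:
Round 1 (k=27): L=45 R=164
Round 2 (k=18): L=164 R=162
Round 3 (k=1): L=162 R=13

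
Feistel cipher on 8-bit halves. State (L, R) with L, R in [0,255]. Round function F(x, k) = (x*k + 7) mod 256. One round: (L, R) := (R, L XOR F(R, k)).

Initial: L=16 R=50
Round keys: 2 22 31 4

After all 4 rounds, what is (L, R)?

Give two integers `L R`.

Round 1 (k=2): L=50 R=123
Round 2 (k=22): L=123 R=171
Round 3 (k=31): L=171 R=199
Round 4 (k=4): L=199 R=136

Answer: 199 136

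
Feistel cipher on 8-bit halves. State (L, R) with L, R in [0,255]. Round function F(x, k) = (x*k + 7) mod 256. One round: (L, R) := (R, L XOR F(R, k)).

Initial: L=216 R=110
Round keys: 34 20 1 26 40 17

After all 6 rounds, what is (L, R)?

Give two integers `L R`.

Round 1 (k=34): L=110 R=123
Round 2 (k=20): L=123 R=205
Round 3 (k=1): L=205 R=175
Round 4 (k=26): L=175 R=0
Round 5 (k=40): L=0 R=168
Round 6 (k=17): L=168 R=47

Answer: 168 47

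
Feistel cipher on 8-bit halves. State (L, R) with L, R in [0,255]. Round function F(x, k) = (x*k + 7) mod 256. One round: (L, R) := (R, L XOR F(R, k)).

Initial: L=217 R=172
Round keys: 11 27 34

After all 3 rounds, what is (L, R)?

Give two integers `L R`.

Round 1 (k=11): L=172 R=178
Round 2 (k=27): L=178 R=97
Round 3 (k=34): L=97 R=91

Answer: 97 91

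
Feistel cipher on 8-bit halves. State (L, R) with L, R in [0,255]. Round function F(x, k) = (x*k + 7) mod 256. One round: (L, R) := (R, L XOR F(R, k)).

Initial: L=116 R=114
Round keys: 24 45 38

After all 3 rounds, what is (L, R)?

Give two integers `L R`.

Round 1 (k=24): L=114 R=195
Round 2 (k=45): L=195 R=60
Round 3 (k=38): L=60 R=44

Answer: 60 44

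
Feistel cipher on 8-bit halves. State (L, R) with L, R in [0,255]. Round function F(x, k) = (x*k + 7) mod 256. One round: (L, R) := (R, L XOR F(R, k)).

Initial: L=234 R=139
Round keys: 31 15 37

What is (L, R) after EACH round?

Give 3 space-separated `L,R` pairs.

Round 1 (k=31): L=139 R=54
Round 2 (k=15): L=54 R=186
Round 3 (k=37): L=186 R=223

Answer: 139,54 54,186 186,223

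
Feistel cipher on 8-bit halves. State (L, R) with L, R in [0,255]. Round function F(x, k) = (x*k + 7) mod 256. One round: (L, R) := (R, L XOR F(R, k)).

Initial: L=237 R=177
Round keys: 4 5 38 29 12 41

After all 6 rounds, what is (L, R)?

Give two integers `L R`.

Answer: 254 29

Derivation:
Round 1 (k=4): L=177 R=38
Round 2 (k=5): L=38 R=116
Round 3 (k=38): L=116 R=25
Round 4 (k=29): L=25 R=168
Round 5 (k=12): L=168 R=254
Round 6 (k=41): L=254 R=29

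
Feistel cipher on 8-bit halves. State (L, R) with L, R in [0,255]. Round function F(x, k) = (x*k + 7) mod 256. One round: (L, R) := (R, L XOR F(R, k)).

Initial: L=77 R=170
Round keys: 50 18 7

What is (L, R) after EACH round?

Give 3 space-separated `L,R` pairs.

Answer: 170,118 118,249 249,160

Derivation:
Round 1 (k=50): L=170 R=118
Round 2 (k=18): L=118 R=249
Round 3 (k=7): L=249 R=160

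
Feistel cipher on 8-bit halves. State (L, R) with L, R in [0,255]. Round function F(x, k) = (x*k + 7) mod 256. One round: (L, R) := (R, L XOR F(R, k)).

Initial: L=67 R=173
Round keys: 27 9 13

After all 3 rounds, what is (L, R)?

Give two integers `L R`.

Answer: 153 201

Derivation:
Round 1 (k=27): L=173 R=5
Round 2 (k=9): L=5 R=153
Round 3 (k=13): L=153 R=201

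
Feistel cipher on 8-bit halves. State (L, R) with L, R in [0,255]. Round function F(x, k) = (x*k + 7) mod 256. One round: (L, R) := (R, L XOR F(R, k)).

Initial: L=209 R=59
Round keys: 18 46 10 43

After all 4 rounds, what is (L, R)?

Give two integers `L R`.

Round 1 (k=18): L=59 R=252
Round 2 (k=46): L=252 R=116
Round 3 (k=10): L=116 R=115
Round 4 (k=43): L=115 R=44

Answer: 115 44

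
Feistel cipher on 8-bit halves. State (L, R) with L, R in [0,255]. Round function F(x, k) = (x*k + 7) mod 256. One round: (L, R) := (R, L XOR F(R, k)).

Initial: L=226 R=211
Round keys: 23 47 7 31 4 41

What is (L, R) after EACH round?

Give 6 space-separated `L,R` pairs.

Round 1 (k=23): L=211 R=30
Round 2 (k=47): L=30 R=90
Round 3 (k=7): L=90 R=99
Round 4 (k=31): L=99 R=94
Round 5 (k=4): L=94 R=28
Round 6 (k=41): L=28 R=221

Answer: 211,30 30,90 90,99 99,94 94,28 28,221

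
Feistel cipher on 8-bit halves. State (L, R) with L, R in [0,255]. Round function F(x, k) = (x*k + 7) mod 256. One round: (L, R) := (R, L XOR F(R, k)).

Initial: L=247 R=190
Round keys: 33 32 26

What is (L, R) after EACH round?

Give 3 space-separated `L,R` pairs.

Round 1 (k=33): L=190 R=114
Round 2 (k=32): L=114 R=249
Round 3 (k=26): L=249 R=35

Answer: 190,114 114,249 249,35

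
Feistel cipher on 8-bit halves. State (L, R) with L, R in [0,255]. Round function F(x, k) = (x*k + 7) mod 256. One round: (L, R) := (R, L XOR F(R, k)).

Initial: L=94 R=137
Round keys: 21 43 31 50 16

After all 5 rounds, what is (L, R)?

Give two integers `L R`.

Answer: 213 214

Derivation:
Round 1 (k=21): L=137 R=26
Round 2 (k=43): L=26 R=236
Round 3 (k=31): L=236 R=129
Round 4 (k=50): L=129 R=213
Round 5 (k=16): L=213 R=214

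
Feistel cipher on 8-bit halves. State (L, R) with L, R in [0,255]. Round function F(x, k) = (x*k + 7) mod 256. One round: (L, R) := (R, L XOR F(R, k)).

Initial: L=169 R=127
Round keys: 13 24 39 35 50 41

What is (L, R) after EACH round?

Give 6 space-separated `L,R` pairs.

Answer: 127,211 211,176 176,4 4,35 35,217 217,235

Derivation:
Round 1 (k=13): L=127 R=211
Round 2 (k=24): L=211 R=176
Round 3 (k=39): L=176 R=4
Round 4 (k=35): L=4 R=35
Round 5 (k=50): L=35 R=217
Round 6 (k=41): L=217 R=235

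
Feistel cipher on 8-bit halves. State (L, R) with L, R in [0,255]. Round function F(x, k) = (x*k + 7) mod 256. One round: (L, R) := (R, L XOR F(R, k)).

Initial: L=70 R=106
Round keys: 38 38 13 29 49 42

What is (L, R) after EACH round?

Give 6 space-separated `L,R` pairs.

Round 1 (k=38): L=106 R=133
Round 2 (k=38): L=133 R=175
Round 3 (k=13): L=175 R=111
Round 4 (k=29): L=111 R=53
Round 5 (k=49): L=53 R=67
Round 6 (k=42): L=67 R=48

Answer: 106,133 133,175 175,111 111,53 53,67 67,48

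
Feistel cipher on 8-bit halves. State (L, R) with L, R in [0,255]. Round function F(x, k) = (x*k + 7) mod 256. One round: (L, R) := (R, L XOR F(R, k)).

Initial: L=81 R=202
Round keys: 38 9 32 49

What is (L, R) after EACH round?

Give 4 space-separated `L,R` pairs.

Answer: 202,82 82,35 35,53 53,15

Derivation:
Round 1 (k=38): L=202 R=82
Round 2 (k=9): L=82 R=35
Round 3 (k=32): L=35 R=53
Round 4 (k=49): L=53 R=15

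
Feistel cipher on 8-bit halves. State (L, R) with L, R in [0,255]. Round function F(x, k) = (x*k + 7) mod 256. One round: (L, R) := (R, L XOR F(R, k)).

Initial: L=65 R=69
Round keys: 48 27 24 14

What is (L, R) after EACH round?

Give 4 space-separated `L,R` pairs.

Answer: 69,182 182,124 124,17 17,137

Derivation:
Round 1 (k=48): L=69 R=182
Round 2 (k=27): L=182 R=124
Round 3 (k=24): L=124 R=17
Round 4 (k=14): L=17 R=137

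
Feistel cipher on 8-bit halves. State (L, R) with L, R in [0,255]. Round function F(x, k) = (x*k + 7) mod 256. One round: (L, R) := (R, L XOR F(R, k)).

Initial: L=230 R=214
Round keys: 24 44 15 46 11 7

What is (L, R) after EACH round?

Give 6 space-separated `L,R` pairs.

Round 1 (k=24): L=214 R=241
Round 2 (k=44): L=241 R=165
Round 3 (k=15): L=165 R=67
Round 4 (k=46): L=67 R=180
Round 5 (k=11): L=180 R=128
Round 6 (k=7): L=128 R=51

Answer: 214,241 241,165 165,67 67,180 180,128 128,51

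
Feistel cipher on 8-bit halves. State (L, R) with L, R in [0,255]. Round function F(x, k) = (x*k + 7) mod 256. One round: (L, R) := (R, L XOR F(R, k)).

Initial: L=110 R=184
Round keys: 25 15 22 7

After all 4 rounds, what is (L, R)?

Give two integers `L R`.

Answer: 202 179

Derivation:
Round 1 (k=25): L=184 R=145
Round 2 (k=15): L=145 R=62
Round 3 (k=22): L=62 R=202
Round 4 (k=7): L=202 R=179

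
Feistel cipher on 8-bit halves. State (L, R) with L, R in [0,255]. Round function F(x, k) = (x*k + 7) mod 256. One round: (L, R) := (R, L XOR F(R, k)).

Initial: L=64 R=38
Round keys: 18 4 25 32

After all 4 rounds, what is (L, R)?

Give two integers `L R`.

Answer: 7 18

Derivation:
Round 1 (k=18): L=38 R=243
Round 2 (k=4): L=243 R=245
Round 3 (k=25): L=245 R=7
Round 4 (k=32): L=7 R=18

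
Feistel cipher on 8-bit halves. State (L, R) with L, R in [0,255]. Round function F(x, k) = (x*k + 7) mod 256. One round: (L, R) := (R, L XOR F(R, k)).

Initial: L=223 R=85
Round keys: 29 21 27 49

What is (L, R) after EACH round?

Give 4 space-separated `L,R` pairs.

Round 1 (k=29): L=85 R=119
Round 2 (k=21): L=119 R=159
Round 3 (k=27): L=159 R=187
Round 4 (k=49): L=187 R=77

Answer: 85,119 119,159 159,187 187,77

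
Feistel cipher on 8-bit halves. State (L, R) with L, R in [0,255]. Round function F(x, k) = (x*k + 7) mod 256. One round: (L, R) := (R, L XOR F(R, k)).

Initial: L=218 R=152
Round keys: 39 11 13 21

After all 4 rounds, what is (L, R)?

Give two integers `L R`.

Round 1 (k=39): L=152 R=245
Round 2 (k=11): L=245 R=22
Round 3 (k=13): L=22 R=208
Round 4 (k=21): L=208 R=1

Answer: 208 1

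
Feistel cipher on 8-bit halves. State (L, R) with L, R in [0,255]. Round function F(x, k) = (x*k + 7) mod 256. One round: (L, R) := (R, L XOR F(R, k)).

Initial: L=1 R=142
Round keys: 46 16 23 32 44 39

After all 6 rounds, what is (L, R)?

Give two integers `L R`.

Answer: 211 130

Derivation:
Round 1 (k=46): L=142 R=138
Round 2 (k=16): L=138 R=41
Round 3 (k=23): L=41 R=60
Round 4 (k=32): L=60 R=174
Round 5 (k=44): L=174 R=211
Round 6 (k=39): L=211 R=130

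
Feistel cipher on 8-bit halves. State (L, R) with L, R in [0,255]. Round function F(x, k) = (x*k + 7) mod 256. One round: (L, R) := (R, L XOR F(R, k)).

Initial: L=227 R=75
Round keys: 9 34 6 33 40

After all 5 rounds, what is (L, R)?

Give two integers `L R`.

Answer: 179 5

Derivation:
Round 1 (k=9): L=75 R=73
Round 2 (k=34): L=73 R=242
Round 3 (k=6): L=242 R=250
Round 4 (k=33): L=250 R=179
Round 5 (k=40): L=179 R=5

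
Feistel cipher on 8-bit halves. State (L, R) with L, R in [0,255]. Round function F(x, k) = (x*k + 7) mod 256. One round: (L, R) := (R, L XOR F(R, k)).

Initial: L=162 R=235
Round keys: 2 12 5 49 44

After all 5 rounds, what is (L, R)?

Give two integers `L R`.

Round 1 (k=2): L=235 R=127
Round 2 (k=12): L=127 R=16
Round 3 (k=5): L=16 R=40
Round 4 (k=49): L=40 R=191
Round 5 (k=44): L=191 R=243

Answer: 191 243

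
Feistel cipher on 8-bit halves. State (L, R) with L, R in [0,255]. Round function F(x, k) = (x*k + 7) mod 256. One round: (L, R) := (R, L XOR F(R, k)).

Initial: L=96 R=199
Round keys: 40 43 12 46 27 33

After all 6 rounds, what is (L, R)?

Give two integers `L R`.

Answer: 135 170

Derivation:
Round 1 (k=40): L=199 R=127
Round 2 (k=43): L=127 R=155
Round 3 (k=12): L=155 R=52
Round 4 (k=46): L=52 R=196
Round 5 (k=27): L=196 R=135
Round 6 (k=33): L=135 R=170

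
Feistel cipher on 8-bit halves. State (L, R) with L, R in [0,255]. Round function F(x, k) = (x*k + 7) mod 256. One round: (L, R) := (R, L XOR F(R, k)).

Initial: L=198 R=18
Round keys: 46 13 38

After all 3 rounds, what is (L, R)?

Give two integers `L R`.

Answer: 218 230

Derivation:
Round 1 (k=46): L=18 R=133
Round 2 (k=13): L=133 R=218
Round 3 (k=38): L=218 R=230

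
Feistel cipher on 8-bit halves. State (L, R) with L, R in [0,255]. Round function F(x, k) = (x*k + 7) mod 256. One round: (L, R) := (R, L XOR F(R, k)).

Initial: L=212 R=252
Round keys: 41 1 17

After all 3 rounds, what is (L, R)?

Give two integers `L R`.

Answer: 66 222

Derivation:
Round 1 (k=41): L=252 R=183
Round 2 (k=1): L=183 R=66
Round 3 (k=17): L=66 R=222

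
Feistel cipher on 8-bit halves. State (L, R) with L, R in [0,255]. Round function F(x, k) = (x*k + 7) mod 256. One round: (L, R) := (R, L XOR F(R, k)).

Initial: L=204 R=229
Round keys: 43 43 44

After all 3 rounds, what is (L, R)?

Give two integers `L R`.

Answer: 8 213

Derivation:
Round 1 (k=43): L=229 R=178
Round 2 (k=43): L=178 R=8
Round 3 (k=44): L=8 R=213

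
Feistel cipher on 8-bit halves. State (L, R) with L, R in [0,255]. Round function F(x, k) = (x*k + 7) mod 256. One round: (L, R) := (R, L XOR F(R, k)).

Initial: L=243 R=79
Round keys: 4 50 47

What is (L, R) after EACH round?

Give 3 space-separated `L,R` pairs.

Round 1 (k=4): L=79 R=176
Round 2 (k=50): L=176 R=40
Round 3 (k=47): L=40 R=239

Answer: 79,176 176,40 40,239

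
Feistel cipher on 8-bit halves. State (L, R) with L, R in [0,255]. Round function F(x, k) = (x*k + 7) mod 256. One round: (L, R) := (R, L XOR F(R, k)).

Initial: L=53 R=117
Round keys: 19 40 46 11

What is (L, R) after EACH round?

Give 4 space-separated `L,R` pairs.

Answer: 117,131 131,10 10,80 80,125

Derivation:
Round 1 (k=19): L=117 R=131
Round 2 (k=40): L=131 R=10
Round 3 (k=46): L=10 R=80
Round 4 (k=11): L=80 R=125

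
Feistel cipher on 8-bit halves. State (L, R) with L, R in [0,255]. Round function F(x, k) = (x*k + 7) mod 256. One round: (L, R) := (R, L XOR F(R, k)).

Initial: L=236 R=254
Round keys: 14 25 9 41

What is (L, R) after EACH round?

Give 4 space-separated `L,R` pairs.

Round 1 (k=14): L=254 R=7
Round 2 (k=25): L=7 R=72
Round 3 (k=9): L=72 R=136
Round 4 (k=41): L=136 R=135

Answer: 254,7 7,72 72,136 136,135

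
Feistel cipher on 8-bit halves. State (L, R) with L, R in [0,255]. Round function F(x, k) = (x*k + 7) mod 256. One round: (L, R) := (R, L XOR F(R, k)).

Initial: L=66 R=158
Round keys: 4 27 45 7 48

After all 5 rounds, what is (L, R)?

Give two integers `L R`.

Round 1 (k=4): L=158 R=61
Round 2 (k=27): L=61 R=232
Round 3 (k=45): L=232 R=242
Round 4 (k=7): L=242 R=77
Round 5 (k=48): L=77 R=133

Answer: 77 133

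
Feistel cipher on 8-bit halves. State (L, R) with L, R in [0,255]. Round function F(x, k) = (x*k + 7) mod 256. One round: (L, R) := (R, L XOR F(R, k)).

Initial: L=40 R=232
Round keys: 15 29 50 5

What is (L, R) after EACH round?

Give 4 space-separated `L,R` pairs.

Round 1 (k=15): L=232 R=183
Round 2 (k=29): L=183 R=42
Round 3 (k=50): L=42 R=140
Round 4 (k=5): L=140 R=233

Answer: 232,183 183,42 42,140 140,233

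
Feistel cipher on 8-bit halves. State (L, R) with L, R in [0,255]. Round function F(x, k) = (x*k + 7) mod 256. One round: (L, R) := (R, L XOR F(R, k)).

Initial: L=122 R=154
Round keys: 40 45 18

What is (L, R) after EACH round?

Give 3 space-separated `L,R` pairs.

Answer: 154,109 109,170 170,150

Derivation:
Round 1 (k=40): L=154 R=109
Round 2 (k=45): L=109 R=170
Round 3 (k=18): L=170 R=150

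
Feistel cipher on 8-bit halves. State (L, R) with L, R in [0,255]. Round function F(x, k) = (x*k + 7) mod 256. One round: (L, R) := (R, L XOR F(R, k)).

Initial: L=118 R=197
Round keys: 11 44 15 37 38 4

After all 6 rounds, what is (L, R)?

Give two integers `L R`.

Answer: 142 245

Derivation:
Round 1 (k=11): L=197 R=8
Round 2 (k=44): L=8 R=162
Round 3 (k=15): L=162 R=141
Round 4 (k=37): L=141 R=202
Round 5 (k=38): L=202 R=142
Round 6 (k=4): L=142 R=245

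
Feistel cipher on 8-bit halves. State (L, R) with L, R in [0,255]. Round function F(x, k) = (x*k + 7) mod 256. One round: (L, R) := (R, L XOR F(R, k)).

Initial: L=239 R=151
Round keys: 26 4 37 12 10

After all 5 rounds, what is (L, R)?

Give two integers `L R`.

Answer: 251 216

Derivation:
Round 1 (k=26): L=151 R=178
Round 2 (k=4): L=178 R=88
Round 3 (k=37): L=88 R=13
Round 4 (k=12): L=13 R=251
Round 5 (k=10): L=251 R=216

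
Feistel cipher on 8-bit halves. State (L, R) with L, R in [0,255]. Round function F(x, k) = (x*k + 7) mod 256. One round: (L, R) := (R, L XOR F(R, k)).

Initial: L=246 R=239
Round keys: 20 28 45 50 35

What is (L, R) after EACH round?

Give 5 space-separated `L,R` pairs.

Answer: 239,69 69,124 124,150 150,47 47,226

Derivation:
Round 1 (k=20): L=239 R=69
Round 2 (k=28): L=69 R=124
Round 3 (k=45): L=124 R=150
Round 4 (k=50): L=150 R=47
Round 5 (k=35): L=47 R=226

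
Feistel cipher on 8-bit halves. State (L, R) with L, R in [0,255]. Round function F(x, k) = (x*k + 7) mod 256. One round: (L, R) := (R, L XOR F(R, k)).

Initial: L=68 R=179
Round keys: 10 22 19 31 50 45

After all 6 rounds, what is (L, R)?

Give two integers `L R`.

Round 1 (k=10): L=179 R=65
Round 2 (k=22): L=65 R=46
Round 3 (k=19): L=46 R=48
Round 4 (k=31): L=48 R=249
Round 5 (k=50): L=249 R=153
Round 6 (k=45): L=153 R=21

Answer: 153 21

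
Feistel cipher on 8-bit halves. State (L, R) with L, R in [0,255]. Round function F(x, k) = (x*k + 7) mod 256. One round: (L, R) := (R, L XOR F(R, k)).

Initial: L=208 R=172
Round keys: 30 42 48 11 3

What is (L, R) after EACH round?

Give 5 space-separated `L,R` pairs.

Round 1 (k=30): L=172 R=255
Round 2 (k=42): L=255 R=113
Round 3 (k=48): L=113 R=200
Round 4 (k=11): L=200 R=238
Round 5 (k=3): L=238 R=25

Answer: 172,255 255,113 113,200 200,238 238,25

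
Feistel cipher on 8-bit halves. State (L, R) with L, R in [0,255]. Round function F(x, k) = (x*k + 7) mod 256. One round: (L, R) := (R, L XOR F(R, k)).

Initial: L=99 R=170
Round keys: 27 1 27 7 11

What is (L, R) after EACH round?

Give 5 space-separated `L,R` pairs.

Answer: 170,150 150,55 55,66 66,226 226,255

Derivation:
Round 1 (k=27): L=170 R=150
Round 2 (k=1): L=150 R=55
Round 3 (k=27): L=55 R=66
Round 4 (k=7): L=66 R=226
Round 5 (k=11): L=226 R=255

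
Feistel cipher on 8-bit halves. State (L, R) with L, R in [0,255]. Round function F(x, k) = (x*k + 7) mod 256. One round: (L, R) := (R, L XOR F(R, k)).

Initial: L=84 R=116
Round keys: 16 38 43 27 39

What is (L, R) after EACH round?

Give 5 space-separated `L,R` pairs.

Answer: 116,19 19,173 173,5 5,35 35,89

Derivation:
Round 1 (k=16): L=116 R=19
Round 2 (k=38): L=19 R=173
Round 3 (k=43): L=173 R=5
Round 4 (k=27): L=5 R=35
Round 5 (k=39): L=35 R=89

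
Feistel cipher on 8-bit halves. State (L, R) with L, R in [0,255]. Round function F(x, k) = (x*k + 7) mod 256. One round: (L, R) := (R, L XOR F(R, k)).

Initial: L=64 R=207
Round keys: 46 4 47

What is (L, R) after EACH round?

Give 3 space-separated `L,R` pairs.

Round 1 (k=46): L=207 R=121
Round 2 (k=4): L=121 R=36
Round 3 (k=47): L=36 R=218

Answer: 207,121 121,36 36,218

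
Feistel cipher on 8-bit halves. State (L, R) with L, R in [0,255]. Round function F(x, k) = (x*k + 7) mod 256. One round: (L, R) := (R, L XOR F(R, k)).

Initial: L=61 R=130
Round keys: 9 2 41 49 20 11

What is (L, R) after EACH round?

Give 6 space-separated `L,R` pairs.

Answer: 130,164 164,205 205,120 120,50 50,151 151,182

Derivation:
Round 1 (k=9): L=130 R=164
Round 2 (k=2): L=164 R=205
Round 3 (k=41): L=205 R=120
Round 4 (k=49): L=120 R=50
Round 5 (k=20): L=50 R=151
Round 6 (k=11): L=151 R=182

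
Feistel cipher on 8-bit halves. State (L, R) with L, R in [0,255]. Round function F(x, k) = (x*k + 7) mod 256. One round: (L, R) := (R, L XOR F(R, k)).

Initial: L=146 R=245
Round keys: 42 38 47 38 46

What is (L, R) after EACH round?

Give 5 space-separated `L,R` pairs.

Round 1 (k=42): L=245 R=171
Round 2 (k=38): L=171 R=156
Round 3 (k=47): L=156 R=0
Round 4 (k=38): L=0 R=155
Round 5 (k=46): L=155 R=225

Answer: 245,171 171,156 156,0 0,155 155,225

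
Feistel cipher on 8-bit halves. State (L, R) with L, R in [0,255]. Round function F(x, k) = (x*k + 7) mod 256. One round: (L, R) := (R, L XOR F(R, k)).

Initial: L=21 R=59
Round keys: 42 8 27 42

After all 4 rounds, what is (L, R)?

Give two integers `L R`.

Answer: 251 9

Derivation:
Round 1 (k=42): L=59 R=160
Round 2 (k=8): L=160 R=60
Round 3 (k=27): L=60 R=251
Round 4 (k=42): L=251 R=9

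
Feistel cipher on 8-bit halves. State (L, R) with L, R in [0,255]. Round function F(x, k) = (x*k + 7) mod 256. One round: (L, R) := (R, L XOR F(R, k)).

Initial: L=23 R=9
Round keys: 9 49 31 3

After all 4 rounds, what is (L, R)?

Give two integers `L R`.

Answer: 247 195

Derivation:
Round 1 (k=9): L=9 R=79
Round 2 (k=49): L=79 R=47
Round 3 (k=31): L=47 R=247
Round 4 (k=3): L=247 R=195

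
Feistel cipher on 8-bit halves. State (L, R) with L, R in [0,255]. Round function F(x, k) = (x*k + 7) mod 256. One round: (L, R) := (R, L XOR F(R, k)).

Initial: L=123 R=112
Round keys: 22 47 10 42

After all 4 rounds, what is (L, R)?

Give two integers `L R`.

Answer: 201 26

Derivation:
Round 1 (k=22): L=112 R=220
Round 2 (k=47): L=220 R=27
Round 3 (k=10): L=27 R=201
Round 4 (k=42): L=201 R=26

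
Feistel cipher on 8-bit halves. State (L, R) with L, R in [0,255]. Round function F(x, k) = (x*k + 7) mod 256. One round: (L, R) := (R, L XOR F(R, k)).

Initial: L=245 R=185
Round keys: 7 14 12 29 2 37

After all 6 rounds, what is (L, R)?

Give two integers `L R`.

Answer: 233 135

Derivation:
Round 1 (k=7): L=185 R=227
Round 2 (k=14): L=227 R=200
Round 3 (k=12): L=200 R=132
Round 4 (k=29): L=132 R=51
Round 5 (k=2): L=51 R=233
Round 6 (k=37): L=233 R=135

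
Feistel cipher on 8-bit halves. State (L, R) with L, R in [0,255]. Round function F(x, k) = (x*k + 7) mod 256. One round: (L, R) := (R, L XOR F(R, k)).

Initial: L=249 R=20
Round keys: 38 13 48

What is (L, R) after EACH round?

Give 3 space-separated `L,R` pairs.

Round 1 (k=38): L=20 R=6
Round 2 (k=13): L=6 R=65
Round 3 (k=48): L=65 R=49

Answer: 20,6 6,65 65,49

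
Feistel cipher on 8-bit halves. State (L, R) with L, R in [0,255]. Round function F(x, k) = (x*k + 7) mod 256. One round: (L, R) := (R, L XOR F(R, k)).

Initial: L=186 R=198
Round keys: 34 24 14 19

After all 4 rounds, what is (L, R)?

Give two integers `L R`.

Answer: 140 114

Derivation:
Round 1 (k=34): L=198 R=233
Round 2 (k=24): L=233 R=25
Round 3 (k=14): L=25 R=140
Round 4 (k=19): L=140 R=114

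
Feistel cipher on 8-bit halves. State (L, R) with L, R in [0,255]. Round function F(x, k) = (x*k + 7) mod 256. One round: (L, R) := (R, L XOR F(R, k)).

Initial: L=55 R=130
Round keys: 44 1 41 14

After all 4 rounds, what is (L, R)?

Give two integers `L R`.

Answer: 148 242

Derivation:
Round 1 (k=44): L=130 R=104
Round 2 (k=1): L=104 R=237
Round 3 (k=41): L=237 R=148
Round 4 (k=14): L=148 R=242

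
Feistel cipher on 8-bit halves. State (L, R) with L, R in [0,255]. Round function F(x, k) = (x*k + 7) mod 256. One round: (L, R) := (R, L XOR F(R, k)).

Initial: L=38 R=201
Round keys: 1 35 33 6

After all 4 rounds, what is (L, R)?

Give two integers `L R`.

Round 1 (k=1): L=201 R=246
Round 2 (k=35): L=246 R=96
Round 3 (k=33): L=96 R=145
Round 4 (k=6): L=145 R=13

Answer: 145 13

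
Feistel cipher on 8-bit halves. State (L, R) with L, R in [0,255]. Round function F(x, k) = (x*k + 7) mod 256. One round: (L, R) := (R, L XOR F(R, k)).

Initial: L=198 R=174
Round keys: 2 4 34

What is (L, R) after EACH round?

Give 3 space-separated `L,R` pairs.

Round 1 (k=2): L=174 R=165
Round 2 (k=4): L=165 R=53
Round 3 (k=34): L=53 R=180

Answer: 174,165 165,53 53,180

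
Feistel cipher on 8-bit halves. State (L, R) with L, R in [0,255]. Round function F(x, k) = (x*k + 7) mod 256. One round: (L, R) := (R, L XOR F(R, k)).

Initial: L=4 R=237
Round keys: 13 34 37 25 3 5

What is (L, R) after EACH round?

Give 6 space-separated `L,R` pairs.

Answer: 237,20 20,66 66,133 133,70 70,92 92,149

Derivation:
Round 1 (k=13): L=237 R=20
Round 2 (k=34): L=20 R=66
Round 3 (k=37): L=66 R=133
Round 4 (k=25): L=133 R=70
Round 5 (k=3): L=70 R=92
Round 6 (k=5): L=92 R=149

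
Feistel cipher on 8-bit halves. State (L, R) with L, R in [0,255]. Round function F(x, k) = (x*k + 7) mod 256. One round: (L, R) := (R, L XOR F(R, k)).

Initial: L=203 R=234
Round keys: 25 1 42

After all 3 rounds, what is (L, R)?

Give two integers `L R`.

Round 1 (k=25): L=234 R=42
Round 2 (k=1): L=42 R=219
Round 3 (k=42): L=219 R=223

Answer: 219 223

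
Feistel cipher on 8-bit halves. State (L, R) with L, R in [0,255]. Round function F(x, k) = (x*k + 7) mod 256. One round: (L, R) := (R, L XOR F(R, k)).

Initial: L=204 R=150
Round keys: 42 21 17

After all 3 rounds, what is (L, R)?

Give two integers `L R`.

Answer: 180 148

Derivation:
Round 1 (k=42): L=150 R=111
Round 2 (k=21): L=111 R=180
Round 3 (k=17): L=180 R=148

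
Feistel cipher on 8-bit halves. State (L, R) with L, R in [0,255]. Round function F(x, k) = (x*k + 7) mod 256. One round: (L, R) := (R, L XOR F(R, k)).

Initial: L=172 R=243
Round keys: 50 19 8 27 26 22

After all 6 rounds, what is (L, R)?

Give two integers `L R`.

Round 1 (k=50): L=243 R=209
Round 2 (k=19): L=209 R=121
Round 3 (k=8): L=121 R=30
Round 4 (k=27): L=30 R=72
Round 5 (k=26): L=72 R=73
Round 6 (k=22): L=73 R=5

Answer: 73 5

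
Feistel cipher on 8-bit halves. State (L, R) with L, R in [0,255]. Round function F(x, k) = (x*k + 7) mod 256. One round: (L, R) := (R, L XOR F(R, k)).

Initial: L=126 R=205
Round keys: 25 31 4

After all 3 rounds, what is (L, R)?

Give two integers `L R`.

Round 1 (k=25): L=205 R=114
Round 2 (k=31): L=114 R=24
Round 3 (k=4): L=24 R=21

Answer: 24 21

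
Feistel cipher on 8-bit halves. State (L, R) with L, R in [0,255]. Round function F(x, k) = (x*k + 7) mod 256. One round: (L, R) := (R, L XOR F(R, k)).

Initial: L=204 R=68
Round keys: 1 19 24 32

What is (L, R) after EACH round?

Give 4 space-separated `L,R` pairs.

Round 1 (k=1): L=68 R=135
Round 2 (k=19): L=135 R=72
Round 3 (k=24): L=72 R=64
Round 4 (k=32): L=64 R=79

Answer: 68,135 135,72 72,64 64,79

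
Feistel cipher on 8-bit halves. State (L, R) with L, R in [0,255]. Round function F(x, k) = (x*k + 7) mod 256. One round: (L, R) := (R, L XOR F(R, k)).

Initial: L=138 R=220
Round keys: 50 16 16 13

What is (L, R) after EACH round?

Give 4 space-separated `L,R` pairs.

Round 1 (k=50): L=220 R=117
Round 2 (k=16): L=117 R=139
Round 3 (k=16): L=139 R=194
Round 4 (k=13): L=194 R=106

Answer: 220,117 117,139 139,194 194,106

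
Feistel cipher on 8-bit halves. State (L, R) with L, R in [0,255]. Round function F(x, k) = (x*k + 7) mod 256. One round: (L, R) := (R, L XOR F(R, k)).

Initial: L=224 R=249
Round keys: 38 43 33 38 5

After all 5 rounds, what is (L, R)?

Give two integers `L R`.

Round 1 (k=38): L=249 R=29
Round 2 (k=43): L=29 R=31
Round 3 (k=33): L=31 R=27
Round 4 (k=38): L=27 R=22
Round 5 (k=5): L=22 R=110

Answer: 22 110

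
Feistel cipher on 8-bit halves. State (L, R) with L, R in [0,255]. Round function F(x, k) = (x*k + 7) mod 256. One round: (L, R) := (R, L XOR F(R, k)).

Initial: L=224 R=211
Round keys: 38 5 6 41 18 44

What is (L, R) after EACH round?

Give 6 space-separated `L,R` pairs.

Answer: 211,185 185,119 119,104 104,216 216,95 95,131

Derivation:
Round 1 (k=38): L=211 R=185
Round 2 (k=5): L=185 R=119
Round 3 (k=6): L=119 R=104
Round 4 (k=41): L=104 R=216
Round 5 (k=18): L=216 R=95
Round 6 (k=44): L=95 R=131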